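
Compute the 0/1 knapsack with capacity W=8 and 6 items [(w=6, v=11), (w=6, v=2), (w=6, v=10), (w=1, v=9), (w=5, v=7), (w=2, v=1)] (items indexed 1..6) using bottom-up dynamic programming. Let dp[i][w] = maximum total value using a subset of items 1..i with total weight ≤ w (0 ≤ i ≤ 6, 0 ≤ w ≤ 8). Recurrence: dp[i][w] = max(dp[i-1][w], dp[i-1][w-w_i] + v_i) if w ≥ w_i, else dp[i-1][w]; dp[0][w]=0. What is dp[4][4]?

i\w   0   1   2   3   4   5   6   7   8
  0   0   0   0   0   0   0   0   0   0
  1   0   0   0   0   0   0  11  11  11
  2   0   0   0   0   0   0  11  11  11
  3   0   0   0   0   0   0  11  11  11
  4   0   9   9   9   9   9  11  20  20
  5   0   9   9   9   9   9  16  20  20
  6   0   9   9  10  10  10  16  20  20

9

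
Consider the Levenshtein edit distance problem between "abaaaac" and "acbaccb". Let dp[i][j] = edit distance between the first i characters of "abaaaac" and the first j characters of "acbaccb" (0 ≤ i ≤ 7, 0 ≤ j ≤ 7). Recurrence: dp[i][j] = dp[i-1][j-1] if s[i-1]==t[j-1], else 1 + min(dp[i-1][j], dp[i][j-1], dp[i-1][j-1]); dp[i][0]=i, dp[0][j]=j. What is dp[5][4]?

   ''  a  c  b  a  c  c  b
''  0  1  2  3  4  5  6  7
 a  1  0  1  2  3  4  5  6
 b  2  1  1  1  2  3  4  5
 a  3  2  2  2  1  2  3  4
 a  4  3  3  3  2  2  3  4
 a  5  4  4  4  3  3  3  4
 a  6  5  5  5  4  4  4  4
 c  7  6  5  6  5  4  4  5

3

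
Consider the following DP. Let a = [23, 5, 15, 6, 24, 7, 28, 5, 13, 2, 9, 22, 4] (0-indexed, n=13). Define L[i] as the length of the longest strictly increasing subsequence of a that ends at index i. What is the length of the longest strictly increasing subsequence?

5

   i    0    1    2    3    4    5    6    7    8    9   10   11   12
a[i]   23    5   15    6   24    7   28    5   13    2    9   22    4
L[i]    1    1    2    2    3    3    4    1    4    1    4    5    2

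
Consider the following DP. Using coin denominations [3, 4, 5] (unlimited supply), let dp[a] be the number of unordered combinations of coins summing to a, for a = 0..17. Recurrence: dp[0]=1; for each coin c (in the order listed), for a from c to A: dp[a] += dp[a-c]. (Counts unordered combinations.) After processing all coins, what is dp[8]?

after  coin     0     1     2     3     4     5     6     7     8     9    10    11    12    13    14    15    16    17
          3     1     0     0     1     0     0     1     0     0     1     0     0     1     0     0     1     0     0
          4     1     0     0     1     1     0     1     1     1     1     1     1     2     1     1     2     2     1
          5     1     0     0     1     1     1     1     1     2     2     2     2     3     3     3     4     4     4

2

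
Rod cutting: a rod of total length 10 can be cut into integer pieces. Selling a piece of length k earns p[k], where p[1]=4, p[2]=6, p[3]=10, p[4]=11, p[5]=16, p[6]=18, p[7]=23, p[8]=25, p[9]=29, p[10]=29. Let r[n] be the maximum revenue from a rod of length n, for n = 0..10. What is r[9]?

   n    0    1    2    3    4    5    6    7    8    9   10
r[n]    0    4    8   12   16   20   24   28   32   36   40

36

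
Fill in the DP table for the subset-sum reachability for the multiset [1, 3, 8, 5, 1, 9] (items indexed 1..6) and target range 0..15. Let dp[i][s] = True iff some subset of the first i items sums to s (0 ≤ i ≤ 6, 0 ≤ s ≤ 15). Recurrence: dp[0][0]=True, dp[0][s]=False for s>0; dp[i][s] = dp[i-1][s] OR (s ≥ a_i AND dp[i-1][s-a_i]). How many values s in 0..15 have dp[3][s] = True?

8

i\s   0   1   2   3   4   5   6   7   8   9  10  11  12  13  14  15
  0   T   F   F   F   F   F   F   F   F   F   F   F   F   F   F   F
  1   T   T   F   F   F   F   F   F   F   F   F   F   F   F   F   F
  2   T   T   F   T   T   F   F   F   F   F   F   F   F   F   F   F
  3   T   T   F   T   T   F   F   F   T   T   F   T   T   F   F   F
  4   T   T   F   T   T   T   T   F   T   T   F   T   T   T   T   F
  5   T   T   T   T   T   T   T   T   T   T   T   T   T   T   T   T
  6   T   T   T   T   T   T   T   T   T   T   T   T   T   T   T   T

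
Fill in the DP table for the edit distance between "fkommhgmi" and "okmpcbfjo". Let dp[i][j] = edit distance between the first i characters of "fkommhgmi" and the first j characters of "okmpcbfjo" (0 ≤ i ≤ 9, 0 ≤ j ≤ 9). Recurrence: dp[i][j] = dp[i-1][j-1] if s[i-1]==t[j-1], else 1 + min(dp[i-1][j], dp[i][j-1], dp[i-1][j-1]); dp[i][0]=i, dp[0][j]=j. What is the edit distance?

   ''  o  k  m  p  c  b  f  j  o
''  0  1  2  3  4  5  6  7  8  9
 f  1  1  2  3  4  5  6  6  7  8
 k  2  2  1  2  3  4  5  6  7  8
 o  3  2  2  2  3  4  5  6  7  7
 m  4  3  3  2  3  4  5  6  7  8
 m  5  4  4  3  3  4  5  6  7  8
 h  6  5  5  4  4  4  5  6  7  8
 g  7  6  6  5  5  5  5  6  7  8
 m  8  7  7  6  6  6  6  6  7  8
 i  9  8  8  7  7  7  7  7  7  8

8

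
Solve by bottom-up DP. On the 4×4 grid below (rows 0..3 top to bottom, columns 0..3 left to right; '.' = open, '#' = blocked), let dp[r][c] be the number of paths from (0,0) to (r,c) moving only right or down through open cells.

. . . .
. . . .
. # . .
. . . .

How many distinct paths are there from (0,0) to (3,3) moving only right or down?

11

r\c   0   1   2   3
  0   1   1   1   1
  1   1   2   3   4
  2   1   0   3   7
  3   1   1   4  11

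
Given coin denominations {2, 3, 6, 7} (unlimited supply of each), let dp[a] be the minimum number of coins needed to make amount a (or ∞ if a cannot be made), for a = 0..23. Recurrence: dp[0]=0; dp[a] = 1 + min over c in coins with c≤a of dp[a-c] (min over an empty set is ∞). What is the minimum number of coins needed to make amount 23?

4

 a  0  1  2  3  4  5  6  7  8  9 10 11 12 13 14 15 16 17 18 19 20 21 22 23
dp  0  -  1  1  2  2  1  1  2  2  2  3  2  2  2  3  3  3  3  3  3  3  4  4
(- denotes ∞ / unreachable)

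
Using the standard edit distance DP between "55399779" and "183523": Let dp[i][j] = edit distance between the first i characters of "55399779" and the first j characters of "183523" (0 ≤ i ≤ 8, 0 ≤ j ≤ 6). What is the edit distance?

7

   ''  1  8  3  5  2  3
''  0  1  2  3  4  5  6
 5  1  1  2  3  3  4  5
 5  2  2  2  3  3  4  5
 3  3  3  3  2  3  4  4
 9  4  4  4  3  3  4  5
 9  5  5  5  4  4  4  5
 7  6  6  6  5  5  5  5
 7  7  7  7  6  6  6  6
 9  8  8  8  7  7  7  7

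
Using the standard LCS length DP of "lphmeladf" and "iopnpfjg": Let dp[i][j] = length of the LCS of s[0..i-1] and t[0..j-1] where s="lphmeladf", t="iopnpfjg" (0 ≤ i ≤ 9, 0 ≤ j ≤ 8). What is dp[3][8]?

1

   ''  i  o  p  n  p  f  j  g
''  0  0  0  0  0  0  0  0  0
 l  0  0  0  0  0  0  0  0  0
 p  0  0  0  1  1  1  1  1  1
 h  0  0  0  1  1  1  1  1  1
 m  0  0  0  1  1  1  1  1  1
 e  0  0  0  1  1  1  1  1  1
 l  0  0  0  1  1  1  1  1  1
 a  0  0  0  1  1  1  1  1  1
 d  0  0  0  1  1  1  1  1  1
 f  0  0  0  1  1  1  2  2  2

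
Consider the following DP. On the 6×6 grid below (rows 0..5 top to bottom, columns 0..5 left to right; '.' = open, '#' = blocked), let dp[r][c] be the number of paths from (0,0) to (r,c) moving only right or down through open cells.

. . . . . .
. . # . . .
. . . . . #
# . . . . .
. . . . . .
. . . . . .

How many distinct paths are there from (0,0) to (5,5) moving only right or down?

117

r\c   0   1   2   3   4   5
  0   1   1   1   1   1   1
  1   1   2   0   1   2   3
  2   1   3   3   4   6   0
  3   0   3   6  10  16  16
  4   0   3   9  19  35  51
  5   0   3  12  31  66 117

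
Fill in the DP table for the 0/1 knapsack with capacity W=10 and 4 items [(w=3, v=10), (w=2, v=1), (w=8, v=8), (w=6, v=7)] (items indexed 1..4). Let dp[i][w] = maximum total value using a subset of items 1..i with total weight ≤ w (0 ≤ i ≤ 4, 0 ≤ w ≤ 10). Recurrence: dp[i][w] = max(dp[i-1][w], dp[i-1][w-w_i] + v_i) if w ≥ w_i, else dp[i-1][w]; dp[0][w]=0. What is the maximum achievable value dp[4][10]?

17

i\w   0   1   2   3   4   5   6   7   8   9  10
  0   0   0   0   0   0   0   0   0   0   0   0
  1   0   0   0  10  10  10  10  10  10  10  10
  2   0   0   1  10  10  11  11  11  11  11  11
  3   0   0   1  10  10  11  11  11  11  11  11
  4   0   0   1  10  10  11  11  11  11  17  17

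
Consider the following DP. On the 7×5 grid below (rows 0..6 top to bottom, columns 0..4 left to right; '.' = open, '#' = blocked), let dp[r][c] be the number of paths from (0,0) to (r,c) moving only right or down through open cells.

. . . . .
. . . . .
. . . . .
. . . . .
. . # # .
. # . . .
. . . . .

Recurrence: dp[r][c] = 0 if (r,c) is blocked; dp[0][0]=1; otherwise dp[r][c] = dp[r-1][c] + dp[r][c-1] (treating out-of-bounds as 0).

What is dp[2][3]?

r\c   0   1   2   3   4
  0   1   1   1   1   1
  1   1   2   3   4   5
  2   1   3   6  10  15
  3   1   4  10  20  35
  4   1   5   0   0  35
  5   1   0   0   0  35
  6   1   1   1   1  36

10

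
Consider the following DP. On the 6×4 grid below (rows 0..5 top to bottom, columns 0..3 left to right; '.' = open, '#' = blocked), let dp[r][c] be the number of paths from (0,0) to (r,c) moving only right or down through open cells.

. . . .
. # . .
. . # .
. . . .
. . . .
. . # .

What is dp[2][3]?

r\c   0   1   2   3
  0   1   1   1   1
  1   1   0   1   2
  2   1   1   0   2
  3   1   2   2   4
  4   1   3   5   9
  5   1   4   0   9

2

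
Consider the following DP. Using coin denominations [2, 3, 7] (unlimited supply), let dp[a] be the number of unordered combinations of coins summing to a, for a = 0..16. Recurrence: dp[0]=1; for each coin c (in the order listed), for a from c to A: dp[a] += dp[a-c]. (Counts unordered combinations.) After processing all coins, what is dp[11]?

after  coin     0     1     2     3     4     5     6     7     8     9    10    11    12    13    14    15    16
          2     1     0     1     0     1     0     1     0     1     0     1     0     1     0     1     0     1
          3     1     0     1     1     1     1     2     1     2     2     2     2     3     2     3     3     3
          7     1     0     1     1     1     1     2     2     2     3     3     3     4     4     5     5     6

3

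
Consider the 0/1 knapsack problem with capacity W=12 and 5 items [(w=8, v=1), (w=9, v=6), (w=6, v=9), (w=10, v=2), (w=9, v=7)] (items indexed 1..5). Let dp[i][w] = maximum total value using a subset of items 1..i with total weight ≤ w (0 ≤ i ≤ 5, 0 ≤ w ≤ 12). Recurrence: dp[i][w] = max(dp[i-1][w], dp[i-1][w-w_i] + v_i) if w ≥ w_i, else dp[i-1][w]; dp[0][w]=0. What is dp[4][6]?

9

i\w   0   1   2   3   4   5   6   7   8   9  10  11  12
  0   0   0   0   0   0   0   0   0   0   0   0   0   0
  1   0   0   0   0   0   0   0   0   1   1   1   1   1
  2   0   0   0   0   0   0   0   0   1   6   6   6   6
  3   0   0   0   0   0   0   9   9   9   9   9   9   9
  4   0   0   0   0   0   0   9   9   9   9   9   9   9
  5   0   0   0   0   0   0   9   9   9   9   9   9   9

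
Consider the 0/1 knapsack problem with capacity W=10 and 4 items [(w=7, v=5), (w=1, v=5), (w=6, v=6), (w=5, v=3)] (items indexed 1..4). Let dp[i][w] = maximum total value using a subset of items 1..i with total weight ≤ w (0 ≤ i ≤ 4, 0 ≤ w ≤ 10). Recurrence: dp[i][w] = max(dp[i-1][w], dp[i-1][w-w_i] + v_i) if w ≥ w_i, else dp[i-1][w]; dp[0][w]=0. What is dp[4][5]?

i\w   0   1   2   3   4   5   6   7   8   9  10
  0   0   0   0   0   0   0   0   0   0   0   0
  1   0   0   0   0   0   0   0   5   5   5   5
  2   0   5   5   5   5   5   5   5  10  10  10
  3   0   5   5   5   5   5   6  11  11  11  11
  4   0   5   5   5   5   5   8  11  11  11  11

5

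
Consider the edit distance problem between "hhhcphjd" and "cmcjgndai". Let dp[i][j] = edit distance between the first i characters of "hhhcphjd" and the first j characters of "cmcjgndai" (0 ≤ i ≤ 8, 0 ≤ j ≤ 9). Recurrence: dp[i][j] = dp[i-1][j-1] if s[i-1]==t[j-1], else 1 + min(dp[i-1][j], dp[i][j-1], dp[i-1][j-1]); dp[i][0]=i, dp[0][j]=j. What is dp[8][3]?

7

   ''  c  m  c  j  g  n  d  a  i
''  0  1  2  3  4  5  6  7  8  9
 h  1  1  2  3  4  5  6  7  8  9
 h  2  2  2  3  4  5  6  7  8  9
 h  3  3  3  3  4  5  6  7  8  9
 c  4  3  4  3  4  5  6  7  8  9
 p  5  4  4  4  4  5  6  7  8  9
 h  6  5  5  5  5  5  6  7  8  9
 j  7  6  6  6  5  6  6  7  8  9
 d  8  7  7  7  6  6  7  6  7  8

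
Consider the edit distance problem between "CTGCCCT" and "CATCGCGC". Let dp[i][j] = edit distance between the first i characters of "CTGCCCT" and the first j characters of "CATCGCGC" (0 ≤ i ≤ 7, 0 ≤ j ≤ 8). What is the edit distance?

   ''  C  A  T  C  G  C  G  C
''  0  1  2  3  4  5  6  7  8
 C  1  0  1  2  3  4  5  6  7
 T  2  1  1  1  2  3  4  5  6
 G  3  2  2  2  2  2  3  4  5
 C  4  3  3  3  2  3  2  3  4
 C  5  4  4  4  3  3  3  3  3
 C  6  5  5  5  4  4  3  4  3
 T  7  6  6  5  5  5  4  4  4

4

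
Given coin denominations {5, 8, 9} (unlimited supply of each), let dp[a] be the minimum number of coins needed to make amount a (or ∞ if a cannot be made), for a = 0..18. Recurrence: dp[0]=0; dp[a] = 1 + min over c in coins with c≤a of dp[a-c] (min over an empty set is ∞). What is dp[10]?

2

 a  0  1  2  3  4  5  6  7  8  9 10 11 12 13 14 15 16 17 18
dp  0  -  -  -  -  1  -  -  1  1  2  -  -  2  2  3  2  2  2
(- denotes ∞ / unreachable)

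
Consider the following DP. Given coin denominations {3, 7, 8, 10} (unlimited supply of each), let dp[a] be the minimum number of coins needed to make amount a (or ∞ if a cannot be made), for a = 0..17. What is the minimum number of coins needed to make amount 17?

2

 a  0  1  2  3  4  5  6  7  8  9 10 11 12 13 14 15 16 17
dp  0  -  -  1  -  -  2  1  1  3  1  2  4  2  2  2  2  2
(- denotes ∞ / unreachable)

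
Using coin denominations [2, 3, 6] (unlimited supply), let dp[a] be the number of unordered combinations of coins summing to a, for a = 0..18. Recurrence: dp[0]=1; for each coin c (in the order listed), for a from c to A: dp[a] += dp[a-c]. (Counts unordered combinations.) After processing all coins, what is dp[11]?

3

after  coin     0     1     2     3     4     5     6     7     8     9    10    11    12    13    14    15    16    17    18
          2     1     0     1     0     1     0     1     0     1     0     1     0     1     0     1     0     1     0     1
          3     1     0     1     1     1     1     2     1     2     2     2     2     3     2     3     3     3     3     4
          6     1     0     1     1     1     1     3     1     3     3     3     3     6     3     6     6     6     6    10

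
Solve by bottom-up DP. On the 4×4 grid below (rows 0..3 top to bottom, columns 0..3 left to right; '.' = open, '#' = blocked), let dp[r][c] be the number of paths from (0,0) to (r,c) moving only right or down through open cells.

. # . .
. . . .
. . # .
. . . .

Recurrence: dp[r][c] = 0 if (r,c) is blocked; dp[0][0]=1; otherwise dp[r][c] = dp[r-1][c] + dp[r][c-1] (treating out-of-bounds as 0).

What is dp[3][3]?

4

r\c   0   1   2   3
  0   1   0   0   0
  1   1   1   1   1
  2   1   2   0   1
  3   1   3   3   4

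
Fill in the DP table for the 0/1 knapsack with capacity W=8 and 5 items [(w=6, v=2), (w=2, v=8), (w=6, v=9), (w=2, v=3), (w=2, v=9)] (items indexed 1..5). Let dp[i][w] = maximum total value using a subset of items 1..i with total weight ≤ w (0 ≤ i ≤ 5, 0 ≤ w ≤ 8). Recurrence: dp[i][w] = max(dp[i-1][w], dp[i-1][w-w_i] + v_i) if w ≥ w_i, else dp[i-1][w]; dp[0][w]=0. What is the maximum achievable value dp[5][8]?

i\w   0   1   2   3   4   5   6   7   8
  0   0   0   0   0   0   0   0   0   0
  1   0   0   0   0   0   0   2   2   2
  2   0   0   8   8   8   8   8   8  10
  3   0   0   8   8   8   8   9   9  17
  4   0   0   8   8  11  11  11  11  17
  5   0   0   9   9  17  17  20  20  20

20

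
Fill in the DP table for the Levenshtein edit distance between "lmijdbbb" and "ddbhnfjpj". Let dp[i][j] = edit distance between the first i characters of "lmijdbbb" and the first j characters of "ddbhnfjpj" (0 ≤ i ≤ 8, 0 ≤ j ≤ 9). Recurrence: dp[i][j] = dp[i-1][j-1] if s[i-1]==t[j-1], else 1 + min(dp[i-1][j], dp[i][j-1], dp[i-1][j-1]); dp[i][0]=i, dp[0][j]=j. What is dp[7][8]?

8

   ''  d  d  b  h  n  f  j  p  j
''  0  1  2  3  4  5  6  7  8  9
 l  1  1  2  3  4  5  6  7  8  9
 m  2  2  2  3  4  5  6  7  8  9
 i  3  3  3  3  4  5  6  7  8  9
 j  4  4  4  4  4  5  6  6  7  8
 d  5  4  4  5  5  5  6  7  7  8
 b  6  5  5  4  5  6  6  7  8  8
 b  7  6  6  5  5  6  7  7  8  9
 b  8  7  7  6  6  6  7  8  8  9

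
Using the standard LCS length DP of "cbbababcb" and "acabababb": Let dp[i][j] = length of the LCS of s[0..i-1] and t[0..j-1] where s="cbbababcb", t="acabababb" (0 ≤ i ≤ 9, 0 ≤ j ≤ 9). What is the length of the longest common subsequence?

7

   ''  a  c  a  b  a  b  a  b  b
''  0  0  0  0  0  0  0  0  0  0
 c  0  0  1  1  1  1  1  1  1  1
 b  0  0  1  1  2  2  2  2  2  2
 b  0  0  1  1  2  2  3  3  3  3
 a  0  1  1  2  2  3  3  4  4  4
 b  0  1  1  2  3  3  4  4  5  5
 a  0  1  1  2  3  4  4  5  5  5
 b  0  1  1  2  3  4  5  5  6  6
 c  0  1  2  2  3  4  5  5  6  6
 b  0  1  2  2  3  4  5  5  6  7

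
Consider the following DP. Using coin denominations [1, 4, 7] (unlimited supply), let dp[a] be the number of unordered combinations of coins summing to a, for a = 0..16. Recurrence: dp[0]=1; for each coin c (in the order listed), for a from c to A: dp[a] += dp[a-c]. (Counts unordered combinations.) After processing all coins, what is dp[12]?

6

after  coin     0     1     2     3     4     5     6     7     8     9    10    11    12    13    14    15    16
          1     1     1     1     1     1     1     1     1     1     1     1     1     1     1     1     1     1
          4     1     1     1     1     2     2     2     2     3     3     3     3     4     4     4     4     5
          7     1     1     1     1     2     2     2     3     4     4     4     5     6     6     7     8     9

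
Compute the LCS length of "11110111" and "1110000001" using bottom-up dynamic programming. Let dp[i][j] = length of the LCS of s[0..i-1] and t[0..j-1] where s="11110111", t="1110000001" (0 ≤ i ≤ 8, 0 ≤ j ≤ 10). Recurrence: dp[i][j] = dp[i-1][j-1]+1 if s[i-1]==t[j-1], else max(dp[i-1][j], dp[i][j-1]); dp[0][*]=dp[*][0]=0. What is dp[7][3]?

3

   ''  1  1  1  0  0  0  0  0  0  1
''  0  0  0  0  0  0  0  0  0  0  0
 1  0  1  1  1  1  1  1  1  1  1  1
 1  0  1  2  2  2  2  2  2  2  2  2
 1  0  1  2  3  3  3  3  3  3  3  3
 1  0  1  2  3  3  3  3  3  3  3  4
 0  0  1  2  3  4  4  4  4  4  4  4
 1  0  1  2  3  4  4  4  4  4  4  5
 1  0  1  2  3  4  4  4  4  4  4  5
 1  0  1  2  3  4  4  4  4  4  4  5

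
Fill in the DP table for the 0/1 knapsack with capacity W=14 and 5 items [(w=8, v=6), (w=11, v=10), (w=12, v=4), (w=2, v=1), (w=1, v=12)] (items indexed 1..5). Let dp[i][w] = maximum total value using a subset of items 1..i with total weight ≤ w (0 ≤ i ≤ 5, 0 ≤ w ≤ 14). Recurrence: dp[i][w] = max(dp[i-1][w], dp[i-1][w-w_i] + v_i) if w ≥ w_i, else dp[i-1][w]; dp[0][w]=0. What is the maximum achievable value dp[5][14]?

i\w   0   1   2   3   4   5   6   7   8   9  10  11  12  13  14
  0   0   0   0   0   0   0   0   0   0   0   0   0   0   0   0
  1   0   0   0   0   0   0   0   0   6   6   6   6   6   6   6
  2   0   0   0   0   0   0   0   0   6   6   6  10  10  10  10
  3   0   0   0   0   0   0   0   0   6   6   6  10  10  10  10
  4   0   0   1   1   1   1   1   1   6   6   7  10  10  11  11
  5   0  12  12  13  13  13  13  13  13  18  18  19  22  22  23

23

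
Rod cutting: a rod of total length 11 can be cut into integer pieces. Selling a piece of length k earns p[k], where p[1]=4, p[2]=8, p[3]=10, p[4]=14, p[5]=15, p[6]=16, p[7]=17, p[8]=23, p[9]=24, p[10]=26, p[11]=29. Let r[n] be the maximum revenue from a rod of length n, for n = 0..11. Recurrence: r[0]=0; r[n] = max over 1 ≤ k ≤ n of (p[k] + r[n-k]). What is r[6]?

24

   n    0    1    2    3    4    5    6    7    8    9   10   11
r[n]    0    4    8   12   16   20   24   28   32   36   40   44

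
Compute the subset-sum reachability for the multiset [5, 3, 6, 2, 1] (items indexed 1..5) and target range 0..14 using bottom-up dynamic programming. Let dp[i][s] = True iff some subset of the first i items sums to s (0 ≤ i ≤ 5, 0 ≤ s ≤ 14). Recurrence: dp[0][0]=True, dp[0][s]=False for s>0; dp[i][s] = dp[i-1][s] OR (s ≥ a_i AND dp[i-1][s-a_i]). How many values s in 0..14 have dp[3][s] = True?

i\s   0   1   2   3   4   5   6   7   8   9  10  11  12  13  14
  0   T   F   F   F   F   F   F   F   F   F   F   F   F   F   F
  1   T   F   F   F   F   T   F   F   F   F   F   F   F   F   F
  2   T   F   F   T   F   T   F   F   T   F   F   F   F   F   F
  3   T   F   F   T   F   T   T   F   T   T   F   T   F   F   T
  4   T   F   T   T   F   T   T   T   T   T   T   T   F   T   T
  5   T   T   T   T   T   T   T   T   T   T   T   T   T   T   T

8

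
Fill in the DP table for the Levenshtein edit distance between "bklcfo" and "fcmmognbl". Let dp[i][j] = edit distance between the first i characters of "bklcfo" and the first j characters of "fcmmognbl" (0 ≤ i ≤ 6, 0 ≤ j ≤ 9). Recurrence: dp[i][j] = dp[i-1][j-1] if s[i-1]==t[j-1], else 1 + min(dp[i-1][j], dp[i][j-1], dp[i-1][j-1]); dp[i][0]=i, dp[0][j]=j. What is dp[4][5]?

   ''  f  c  m  m  o  g  n  b  l
''  0  1  2  3  4  5  6  7  8  9
 b  1  1  2  3  4  5  6  7  7  8
 k  2  2  2  3  4  5  6  7  8  8
 l  3  3  3  3  4  5  6  7  8  8
 c  4  4  3  4  4  5  6  7  8  9
 f  5  4  4  4  5  5  6  7  8  9
 o  6  5  5  5  5  5  6  7  8  9

5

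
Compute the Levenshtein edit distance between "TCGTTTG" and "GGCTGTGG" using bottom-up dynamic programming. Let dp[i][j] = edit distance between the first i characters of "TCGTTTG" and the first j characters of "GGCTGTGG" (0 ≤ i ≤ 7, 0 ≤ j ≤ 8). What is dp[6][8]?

5

   ''  G  G  C  T  G  T  G  G
''  0  1  2  3  4  5  6  7  8
 T  1  1  2  3  3  4  5  6  7
 C  2  2  2  2  3  4  5  6  7
 G  3  2  2  3  3  3  4  5  6
 T  4  3  3  3  3  4  3  4  5
 T  5  4  4  4  3  4  4  4  5
 T  6  5  5  5  4  4  4  5  5
 G  7  6  5  6  5  4  5  4  5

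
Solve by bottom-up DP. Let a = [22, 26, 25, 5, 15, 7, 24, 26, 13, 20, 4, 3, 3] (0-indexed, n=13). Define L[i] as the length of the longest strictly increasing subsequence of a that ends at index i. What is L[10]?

   i    0    1    2    3    4    5    6    7    8    9   10   11   12
a[i]   22   26   25    5   15    7   24   26   13   20    4    3    3
L[i]    1    2    2    1    2    2    3    4    3    4    1    1    1

1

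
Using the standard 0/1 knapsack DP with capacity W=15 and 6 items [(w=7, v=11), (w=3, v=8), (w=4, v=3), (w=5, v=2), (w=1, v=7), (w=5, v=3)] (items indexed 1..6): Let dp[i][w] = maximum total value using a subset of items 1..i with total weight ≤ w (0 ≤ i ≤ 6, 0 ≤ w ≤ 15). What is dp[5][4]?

i\w   0   1   2   3   4   5   6   7   8   9  10  11  12  13  14  15
  0   0   0   0   0   0   0   0   0   0   0   0   0   0   0   0   0
  1   0   0   0   0   0   0   0  11  11  11  11  11  11  11  11  11
  2   0   0   0   8   8   8   8  11  11  11  19  19  19  19  19  19
  3   0   0   0   8   8   8   8  11  11  11  19  19  19  19  22  22
  4   0   0   0   8   8   8   8  11  11  11  19  19  19  19  22  22
  5   0   7   7   8  15  15  15  15  18  18  19  26  26  26  26  29
  6   0   7   7   8  15  15  15  15  18  18  19  26  26  26  26  29

15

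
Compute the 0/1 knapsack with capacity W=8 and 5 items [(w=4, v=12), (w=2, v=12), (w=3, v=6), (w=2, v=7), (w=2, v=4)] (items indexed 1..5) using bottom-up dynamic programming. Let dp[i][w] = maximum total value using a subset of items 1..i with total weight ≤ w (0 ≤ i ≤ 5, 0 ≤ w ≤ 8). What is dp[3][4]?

12

i\w   0   1   2   3   4   5   6   7   8
  0   0   0   0   0   0   0   0   0   0
  1   0   0   0   0  12  12  12  12  12
  2   0   0  12  12  12  12  24  24  24
  3   0   0  12  12  12  18  24  24  24
  4   0   0  12  12  19  19  24  25  31
  5   0   0  12  12  19  19  24  25  31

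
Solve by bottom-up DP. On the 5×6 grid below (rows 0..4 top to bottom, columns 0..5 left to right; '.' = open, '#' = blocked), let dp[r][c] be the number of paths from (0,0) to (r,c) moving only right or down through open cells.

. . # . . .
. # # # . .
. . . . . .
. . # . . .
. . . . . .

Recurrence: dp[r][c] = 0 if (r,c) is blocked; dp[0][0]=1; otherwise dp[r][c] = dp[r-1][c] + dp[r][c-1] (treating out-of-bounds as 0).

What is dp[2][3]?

1

r\c   0   1   2   3   4   5
  0   1   1   0   0   0   0
  1   1   0   0   0   0   0
  2   1   1   1   1   1   1
  3   1   2   0   1   2   3
  4   1   3   3   4   6   9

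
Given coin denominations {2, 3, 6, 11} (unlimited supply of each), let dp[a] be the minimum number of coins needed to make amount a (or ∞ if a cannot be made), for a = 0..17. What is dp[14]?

 a  0  1  2  3  4  5  6  7  8  9 10 11 12 13 14 15 16 17
dp  0  -  1  1  2  2  1  3  2  2  3  1  2  2  2  3  3  2
(- denotes ∞ / unreachable)

2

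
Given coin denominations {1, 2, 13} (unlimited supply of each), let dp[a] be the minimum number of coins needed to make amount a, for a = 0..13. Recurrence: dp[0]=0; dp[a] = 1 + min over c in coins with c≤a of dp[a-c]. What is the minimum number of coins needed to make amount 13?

 a  0  1  2  3  4  5  6  7  8  9 10 11 12 13
dp  0  1  1  2  2  3  3  4  4  5  5  6  6  1

1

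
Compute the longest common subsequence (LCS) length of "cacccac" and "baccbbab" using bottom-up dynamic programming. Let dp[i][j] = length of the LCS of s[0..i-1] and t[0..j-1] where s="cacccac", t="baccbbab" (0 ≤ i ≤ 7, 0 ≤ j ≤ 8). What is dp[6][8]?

4

   ''  b  a  c  c  b  b  a  b
''  0  0  0  0  0  0  0  0  0
 c  0  0  0  1  1  1  1  1  1
 a  0  0  1  1  1  1  1  2  2
 c  0  0  1  2  2  2  2  2  2
 c  0  0  1  2  3  3  3  3  3
 c  0  0  1  2  3  3  3  3  3
 a  0  0  1  2  3  3  3  4  4
 c  0  0  1  2  3  3  3  4  4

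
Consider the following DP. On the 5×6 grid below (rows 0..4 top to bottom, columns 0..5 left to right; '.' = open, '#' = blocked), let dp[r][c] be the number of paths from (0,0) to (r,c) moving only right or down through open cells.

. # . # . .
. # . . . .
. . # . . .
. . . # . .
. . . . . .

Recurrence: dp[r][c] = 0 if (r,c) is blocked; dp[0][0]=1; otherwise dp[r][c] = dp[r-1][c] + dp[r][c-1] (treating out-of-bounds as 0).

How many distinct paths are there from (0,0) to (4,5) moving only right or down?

5

r\c   0   1   2   3   4   5
  0   1   0   0   0   0   0
  1   1   0   0   0   0   0
  2   1   1   0   0   0   0
  3   1   2   2   0   0   0
  4   1   3   5   5   5   5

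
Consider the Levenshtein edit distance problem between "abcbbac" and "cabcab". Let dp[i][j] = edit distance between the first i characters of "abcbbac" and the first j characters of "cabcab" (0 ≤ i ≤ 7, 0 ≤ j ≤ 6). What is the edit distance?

4

   ''  c  a  b  c  a  b
''  0  1  2  3  4  5  6
 a  1  1  1  2  3  4  5
 b  2  2  2  1  2  3  4
 c  3  2  3  2  1  2  3
 b  4  3  3  3  2  2  2
 b  5  4  4  3  3  3  2
 a  6  5  4  4  4  3  3
 c  7  6  5  5  4  4  4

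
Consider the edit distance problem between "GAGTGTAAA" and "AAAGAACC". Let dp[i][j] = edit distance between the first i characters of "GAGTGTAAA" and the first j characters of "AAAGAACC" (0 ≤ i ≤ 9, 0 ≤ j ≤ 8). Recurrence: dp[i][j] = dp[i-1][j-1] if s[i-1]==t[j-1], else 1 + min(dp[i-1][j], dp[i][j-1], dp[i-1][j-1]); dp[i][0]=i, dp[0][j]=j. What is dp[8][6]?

4

   ''  A  A  A  G  A  A  C  C
''  0  1  2  3  4  5  6  7  8
 G  1  1  2  3  3  4  5  6  7
 A  2  1  1  2  3  3  4  5  6
 G  3  2  2  2  2  3  4  5  6
 T  4  3  3  3  3  3  4  5  6
 G  5  4  4  4  3  4  4  5  6
 T  6  5  5  5  4  4  5  5  6
 A  7  6  5  5  5  4  4  5  6
 A  8  7  6  5  6  5  4  5  6
 A  9  8  7  6  6  6  5  5  6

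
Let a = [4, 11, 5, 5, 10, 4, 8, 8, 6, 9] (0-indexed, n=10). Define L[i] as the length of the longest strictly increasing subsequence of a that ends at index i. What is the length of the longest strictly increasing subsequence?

   i    0    1    2    3    4    5    6    7    8    9
a[i]    4   11    5    5   10    4    8    8    6    9
L[i]    1    2    2    2    3    1    3    3    3    4

4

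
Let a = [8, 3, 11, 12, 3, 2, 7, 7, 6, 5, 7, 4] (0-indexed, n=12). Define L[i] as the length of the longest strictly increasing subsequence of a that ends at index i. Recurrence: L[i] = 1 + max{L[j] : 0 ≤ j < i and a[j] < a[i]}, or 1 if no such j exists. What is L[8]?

   i    0    1    2    3    4    5    6    7    8    9   10   11
a[i]    8    3   11   12    3    2    7    7    6    5    7    4
L[i]    1    1    2    3    1    1    2    2    2    2    3    2

2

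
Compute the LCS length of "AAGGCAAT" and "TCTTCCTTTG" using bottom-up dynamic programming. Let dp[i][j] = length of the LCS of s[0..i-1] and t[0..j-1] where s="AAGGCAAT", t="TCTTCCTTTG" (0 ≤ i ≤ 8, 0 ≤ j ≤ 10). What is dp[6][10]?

   ''  T  C  T  T  C  C  T  T  T  G
''  0  0  0  0  0  0  0  0  0  0  0
 A  0  0  0  0  0  0  0  0  0  0  0
 A  0  0  0  0  0  0  0  0  0  0  0
 G  0  0  0  0  0  0  0  0  0  0  1
 G  0  0  0  0  0  0  0  0  0  0  1
 C  0  0  1  1  1  1  1  1  1  1  1
 A  0  0  1  1  1  1  1  1  1  1  1
 A  0  0  1  1  1  1  1  1  1  1  1
 T  0  1  1  2  2  2  2  2  2  2  2

1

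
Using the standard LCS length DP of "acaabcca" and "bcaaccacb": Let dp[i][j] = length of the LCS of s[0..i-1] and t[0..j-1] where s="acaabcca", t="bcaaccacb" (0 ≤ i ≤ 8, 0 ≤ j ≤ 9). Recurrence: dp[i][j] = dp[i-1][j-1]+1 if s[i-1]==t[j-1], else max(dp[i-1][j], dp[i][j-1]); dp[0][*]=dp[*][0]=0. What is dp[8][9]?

6

   ''  b  c  a  a  c  c  a  c  b
''  0  0  0  0  0  0  0  0  0  0
 a  0  0  0  1  1  1  1  1  1  1
 c  0  0  1  1  1  2  2  2  2  2
 a  0  0  1  2  2  2  2  3  3  3
 a  0  0  1  2  3  3  3  3  3  3
 b  0  1  1  2  3  3  3  3  3  4
 c  0  1  2  2  3  4  4  4  4  4
 c  0  1  2  2  3  4  5  5  5  5
 a  0  1  2  3  3  4  5  6  6  6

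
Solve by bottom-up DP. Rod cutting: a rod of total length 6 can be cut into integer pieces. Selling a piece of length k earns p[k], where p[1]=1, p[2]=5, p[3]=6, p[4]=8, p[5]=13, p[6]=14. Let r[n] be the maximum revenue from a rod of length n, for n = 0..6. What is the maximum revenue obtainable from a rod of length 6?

15

   n    0    1    2    3    4    5    6
r[n]    0    1    5    6   10   13   15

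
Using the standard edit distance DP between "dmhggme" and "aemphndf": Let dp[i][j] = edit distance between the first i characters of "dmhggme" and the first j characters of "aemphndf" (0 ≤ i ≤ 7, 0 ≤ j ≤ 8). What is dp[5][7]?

5

   ''  a  e  m  p  h  n  d  f
''  0  1  2  3  4  5  6  7  8
 d  1  1  2  3  4  5  6  6  7
 m  2  2  2  2  3  4  5  6  7
 h  3  3  3  3  3  3  4  5  6
 g  4  4  4  4  4  4  4  5  6
 g  5  5  5  5  5  5  5  5  6
 m  6  6  6  5  6  6  6  6  6
 e  7  7  6  6  6  7  7  7  7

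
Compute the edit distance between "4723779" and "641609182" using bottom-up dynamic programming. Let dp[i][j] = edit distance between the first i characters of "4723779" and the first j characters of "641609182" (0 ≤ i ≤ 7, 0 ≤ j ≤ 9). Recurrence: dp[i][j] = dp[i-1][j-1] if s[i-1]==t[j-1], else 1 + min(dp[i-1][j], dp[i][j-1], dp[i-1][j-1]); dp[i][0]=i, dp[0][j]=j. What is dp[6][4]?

6

   ''  6  4  1  6  0  9  1  8  2
''  0  1  2  3  4  5  6  7  8  9
 4  1  1  1  2  3  4  5  6  7  8
 7  2  2  2  2  3  4  5  6  7  8
 2  3  3  3  3  3  4  5  6  7  7
 3  4  4  4  4  4  4  5  6  7  8
 7  5  5  5  5  5  5  5  6  7  8
 7  6  6  6  6  6  6  6  6  7  8
 9  7  7  7  7  7  7  6  7  7  8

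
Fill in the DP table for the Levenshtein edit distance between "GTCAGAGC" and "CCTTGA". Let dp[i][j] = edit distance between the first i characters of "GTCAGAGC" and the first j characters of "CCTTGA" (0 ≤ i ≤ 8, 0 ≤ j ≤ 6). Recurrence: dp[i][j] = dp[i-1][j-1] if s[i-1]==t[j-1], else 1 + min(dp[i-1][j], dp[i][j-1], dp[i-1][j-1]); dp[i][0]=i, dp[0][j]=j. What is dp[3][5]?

4

   ''  C  C  T  T  G  A
''  0  1  2  3  4  5  6
 G  1  1  2  3  4  4  5
 T  2  2  2  2  3  4  5
 C  3  2  2  3  3  4  5
 A  4  3  3  3  4  4  4
 G  5  4  4  4  4  4  5
 A  6  5  5  5  5  5  4
 G  7  6  6  6  6  5  5
 C  8  7  6  7  7  6  6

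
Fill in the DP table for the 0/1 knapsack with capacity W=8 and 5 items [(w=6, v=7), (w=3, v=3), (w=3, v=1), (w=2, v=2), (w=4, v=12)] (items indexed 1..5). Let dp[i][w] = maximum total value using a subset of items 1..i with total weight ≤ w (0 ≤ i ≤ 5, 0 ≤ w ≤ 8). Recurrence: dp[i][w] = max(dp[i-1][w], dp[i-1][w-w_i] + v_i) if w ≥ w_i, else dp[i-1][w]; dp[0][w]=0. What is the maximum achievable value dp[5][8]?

i\w   0   1   2   3   4   5   6   7   8
  0   0   0   0   0   0   0   0   0   0
  1   0   0   0   0   0   0   7   7   7
  2   0   0   0   3   3   3   7   7   7
  3   0   0   0   3   3   3   7   7   7
  4   0   0   2   3   3   5   7   7   9
  5   0   0   2   3  12  12  14  15  15

15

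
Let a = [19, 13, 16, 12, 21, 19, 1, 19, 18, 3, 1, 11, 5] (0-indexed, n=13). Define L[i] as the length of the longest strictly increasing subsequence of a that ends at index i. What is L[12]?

   i    0    1    2    3    4    5    6    7    8    9   10   11   12
a[i]   19   13   16   12   21   19    1   19   18    3    1   11    5
L[i]    1    1    2    1    3    3    1    3    3    2    1    3    3

3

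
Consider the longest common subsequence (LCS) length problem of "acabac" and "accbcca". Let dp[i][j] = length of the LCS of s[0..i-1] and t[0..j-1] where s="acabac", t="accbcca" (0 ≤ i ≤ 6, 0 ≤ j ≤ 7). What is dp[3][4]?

   ''  a  c  c  b  c  c  a
''  0  0  0  0  0  0  0  0
 a  0  1  1  1  1  1  1  1
 c  0  1  2  2  2  2  2  2
 a  0  1  2  2  2  2  2  3
 b  0  1  2  2  3  3  3  3
 a  0  1  2  2  3  3  3  4
 c  0  1  2  3  3  4  4  4

2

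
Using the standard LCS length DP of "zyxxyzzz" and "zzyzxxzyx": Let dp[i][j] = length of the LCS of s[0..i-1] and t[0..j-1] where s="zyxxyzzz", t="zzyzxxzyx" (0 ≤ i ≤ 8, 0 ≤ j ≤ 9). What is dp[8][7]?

   ''  z  z  y  z  x  x  z  y  x
''  0  0  0  0  0  0  0  0  0  0
 z  0  1  1  1  1  1  1  1  1  1
 y  0  1  1  2  2  2  2  2  2  2
 x  0  1  1  2  2  3  3  3  3  3
 x  0  1  1  2  2  3  4  4  4  4
 y  0  1  1  2  2  3  4  4  5  5
 z  0  1  2  2  3  3  4  5  5  5
 z  0  1  2  2  3  3  4  5  5  5
 z  0  1  2  2  3  3  4  5  5  5

5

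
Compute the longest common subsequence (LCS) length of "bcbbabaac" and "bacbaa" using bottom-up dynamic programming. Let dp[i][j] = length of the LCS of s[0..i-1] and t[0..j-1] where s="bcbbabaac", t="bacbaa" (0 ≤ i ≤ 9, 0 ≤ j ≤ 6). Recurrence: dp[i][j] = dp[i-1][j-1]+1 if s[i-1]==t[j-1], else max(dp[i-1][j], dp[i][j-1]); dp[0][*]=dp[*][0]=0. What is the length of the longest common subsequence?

   ''  b  a  c  b  a  a
''  0  0  0  0  0  0  0
 b  0  1  1  1  1  1  1
 c  0  1  1  2  2  2  2
 b  0  1  1  2  3  3  3
 b  0  1  1  2  3  3  3
 a  0  1  2  2  3  4  4
 b  0  1  2  2  3  4  4
 a  0  1  2  2  3  4  5
 a  0  1  2  2  3  4  5
 c  0  1  2  3  3  4  5

5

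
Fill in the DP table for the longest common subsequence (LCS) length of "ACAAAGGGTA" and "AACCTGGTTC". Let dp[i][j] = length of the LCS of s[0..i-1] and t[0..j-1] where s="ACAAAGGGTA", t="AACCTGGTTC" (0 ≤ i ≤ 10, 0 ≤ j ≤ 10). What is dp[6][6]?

3

   ''  A  A  C  C  T  G  G  T  T  C
''  0  0  0  0  0  0  0  0  0  0  0
 A  0  1  1  1  1  1  1  1  1  1  1
 C  0  1  1  2  2  2  2  2  2  2  2
 A  0  1  2  2  2  2  2  2  2  2  2
 A  0  1  2  2  2  2  2  2  2  2  2
 A  0  1  2  2  2  2  2  2  2  2  2
 G  0  1  2  2  2  2  3  3  3  3  3
 G  0  1  2  2  2  2  3  4  4  4  4
 G  0  1  2  2  2  2  3  4  4  4  4
 T  0  1  2  2  2  3  3  4  5  5  5
 A  0  1  2  2  2  3  3  4  5  5  5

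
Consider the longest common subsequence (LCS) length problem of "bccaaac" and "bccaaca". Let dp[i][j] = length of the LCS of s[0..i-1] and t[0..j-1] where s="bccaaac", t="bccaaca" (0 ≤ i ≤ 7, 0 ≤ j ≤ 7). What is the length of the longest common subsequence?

   ''  b  c  c  a  a  c  a
''  0  0  0  0  0  0  0  0
 b  0  1  1  1  1  1  1  1
 c  0  1  2  2  2  2  2  2
 c  0  1  2  3  3  3  3  3
 a  0  1  2  3  4  4  4  4
 a  0  1  2  3  4  5  5  5
 a  0  1  2  3  4  5  5  6
 c  0  1  2  3  4  5  6  6

6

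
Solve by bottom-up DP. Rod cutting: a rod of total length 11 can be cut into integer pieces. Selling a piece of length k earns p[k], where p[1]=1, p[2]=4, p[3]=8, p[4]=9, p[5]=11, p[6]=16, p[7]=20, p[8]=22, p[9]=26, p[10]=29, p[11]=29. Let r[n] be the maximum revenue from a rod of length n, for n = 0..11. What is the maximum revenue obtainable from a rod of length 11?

   n    0    1    2    3    4    5    6    7    8    9   10   11
r[n]    0    1    4    8    9   12   16   20   22   26   29   30

30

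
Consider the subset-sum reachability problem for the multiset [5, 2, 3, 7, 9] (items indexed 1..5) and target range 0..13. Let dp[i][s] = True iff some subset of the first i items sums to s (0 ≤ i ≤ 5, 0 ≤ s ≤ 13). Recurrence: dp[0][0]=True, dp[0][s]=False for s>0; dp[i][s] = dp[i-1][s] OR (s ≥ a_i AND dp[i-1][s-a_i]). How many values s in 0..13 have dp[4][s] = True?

9

i\s   0   1   2   3   4   5   6   7   8   9  10  11  12  13
  0   T   F   F   F   F   F   F   F   F   F   F   F   F   F
  1   T   F   F   F   F   T   F   F   F   F   F   F   F   F
  2   T   F   T   F   F   T   F   T   F   F   F   F   F   F
  3   T   F   T   T   F   T   F   T   T   F   T   F   F   F
  4   T   F   T   T   F   T   F   T   T   T   T   F   T   F
  5   T   F   T   T   F   T   F   T   T   T   T   T   T   F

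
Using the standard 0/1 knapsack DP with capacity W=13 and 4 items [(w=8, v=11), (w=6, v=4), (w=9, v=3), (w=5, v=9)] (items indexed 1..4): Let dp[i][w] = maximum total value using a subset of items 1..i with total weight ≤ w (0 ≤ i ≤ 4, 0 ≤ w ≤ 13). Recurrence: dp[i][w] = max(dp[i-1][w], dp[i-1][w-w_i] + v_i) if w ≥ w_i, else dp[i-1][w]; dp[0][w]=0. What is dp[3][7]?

i\w   0   1   2   3   4   5   6   7   8   9  10  11  12  13
  0   0   0   0   0   0   0   0   0   0   0   0   0   0   0
  1   0   0   0   0   0   0   0   0  11  11  11  11  11  11
  2   0   0   0   0   0   0   4   4  11  11  11  11  11  11
  3   0   0   0   0   0   0   4   4  11  11  11  11  11  11
  4   0   0   0   0   0   9   9   9  11  11  11  13  13  20

4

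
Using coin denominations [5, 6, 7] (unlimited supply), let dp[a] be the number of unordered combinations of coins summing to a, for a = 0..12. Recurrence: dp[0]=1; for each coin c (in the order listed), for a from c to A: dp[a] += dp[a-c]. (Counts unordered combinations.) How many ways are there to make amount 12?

after  coin     0     1     2     3     4     5     6     7     8     9    10    11    12
          5     1     0     0     0     0     1     0     0     0     0     1     0     0
          6     1     0     0     0     0     1     1     0     0     0     1     1     1
          7     1     0     0     0     0     1     1     1     0     0     1     1     2

2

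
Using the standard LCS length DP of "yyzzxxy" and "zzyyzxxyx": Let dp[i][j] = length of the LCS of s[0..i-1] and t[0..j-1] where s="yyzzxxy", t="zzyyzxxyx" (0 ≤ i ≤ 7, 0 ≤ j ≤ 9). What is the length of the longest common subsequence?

6

   ''  z  z  y  y  z  x  x  y  x
''  0  0  0  0  0  0  0  0  0  0
 y  0  0  0  1  1  1  1  1  1  1
 y  0  0  0  1  2  2  2  2  2  2
 z  0  1  1  1  2  3  3  3  3  3
 z  0  1  2  2  2  3  3  3  3  3
 x  0  1  2  2  2  3  4  4  4  4
 x  0  1  2  2  2  3  4  5  5  5
 y  0  1  2  3  3  3  4  5  6  6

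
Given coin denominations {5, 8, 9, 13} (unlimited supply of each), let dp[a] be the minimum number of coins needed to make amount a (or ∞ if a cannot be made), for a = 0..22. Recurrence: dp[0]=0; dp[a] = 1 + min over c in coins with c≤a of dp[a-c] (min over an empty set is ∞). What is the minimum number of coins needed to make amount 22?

 a  0  1  2  3  4  5  6  7  8  9 10 11 12 13 14 15 16 17 18 19 20 21 22
dp  0  -  -  -  -  1  -  -  1  1  2  -  -  1  2  3  2  2  2  3  4  2  2
(- denotes ∞ / unreachable)

2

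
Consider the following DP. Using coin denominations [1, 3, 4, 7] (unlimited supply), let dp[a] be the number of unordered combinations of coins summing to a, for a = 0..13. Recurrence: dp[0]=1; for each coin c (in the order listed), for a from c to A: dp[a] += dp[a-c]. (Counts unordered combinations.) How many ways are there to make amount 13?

16

after  coin     0     1     2     3     4     5     6     7     8     9    10    11    12    13
          1     1     1     1     1     1     1     1     1     1     1     1     1     1     1
          3     1     1     1     2     2     2     3     3     3     4     4     4     5     5
          4     1     1     1     2     3     3     4     5     6     7     8     9    11    12
          7     1     1     1     2     3     3     4     6     7     8    10    12    14    16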